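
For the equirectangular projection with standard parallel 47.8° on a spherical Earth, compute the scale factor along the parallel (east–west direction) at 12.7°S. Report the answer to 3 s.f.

0.689

With standard parallel φ₀ = 47.8°, the equirectangular projection gives x = Rλ cos φ₀, y = Rφ, so h = 1 and k = cos 47.8° / cos φ.
k = cos 47.8° / cos 12.7° = 0.6717/0.9755 = 0.6886.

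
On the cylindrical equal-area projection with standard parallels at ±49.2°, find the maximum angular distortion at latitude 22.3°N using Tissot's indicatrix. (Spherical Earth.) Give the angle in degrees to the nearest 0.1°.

Cylindrical equal-area (φ₀ = 49.2°): h = cos φ / cos 49.2° along meridians, k = cos 49.2° / cos φ along parallels; h·k = 1.
At 22.3°: h = 1.416, k = 0.7062; principal scales a = 1.416, b = 0.7062.
sin(ω/2) = (a − b)/(a + b) = 0.7097/2.122 = 0.3344, so ω = 2 arcsin(0.3344) ≈ 39.1°.

39.1°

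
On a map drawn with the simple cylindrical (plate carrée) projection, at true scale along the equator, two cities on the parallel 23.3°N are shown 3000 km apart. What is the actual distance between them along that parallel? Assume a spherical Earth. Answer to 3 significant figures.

2760 km

Plate carrée maps x = Rλ, y = Rφ. The meridian scale is h = 1 and the parallel scale is k = 1/cos φ = sec φ.
Along the parallel at 23.3°, map distances are exaggerated by k = sec 23.3° = 1.089.
True distance = 3000 / 1.089 = 3000 × cos 23.3° ≈ 2760 km.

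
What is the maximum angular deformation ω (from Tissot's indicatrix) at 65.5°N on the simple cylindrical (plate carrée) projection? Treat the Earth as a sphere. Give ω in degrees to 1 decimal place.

In the plate carrée (x = Rλ, y = Rφ), meridians are true-scale (h = 1) and parallels are stretched by k = sec φ.
At 65.5°: h = 1.000, k = 2.411; principal scales a = 2.411, b = 1.000.
sin(ω/2) = (a − b)/(a + b) = 1.411/3.411 = 0.4137, so ω = 2 arcsin(0.4137) ≈ 48.9°.

48.9°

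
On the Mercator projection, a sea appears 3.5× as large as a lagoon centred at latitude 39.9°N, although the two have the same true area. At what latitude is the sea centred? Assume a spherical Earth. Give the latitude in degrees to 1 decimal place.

65.8°

Mercator areal scale is sec²φ, so apparent-area ratio = sec²φ₁ / sec²φ₂ = cos²φ₂ / cos²φ₁.
cos²φ₂ / cos²φ₁ = 3.5  ⇒  cos φ₁ = cos 39.9° / √3.5 = 0.7672/1.871 = 0.4101.
φ₁ = arccos(0.4101) ≈ 65.8°.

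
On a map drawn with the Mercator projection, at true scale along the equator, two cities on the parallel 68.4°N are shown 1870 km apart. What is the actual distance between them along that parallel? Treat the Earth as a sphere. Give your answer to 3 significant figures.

Mercator is conformal, so the point scale is isotropic: h = k = sec φ = 1/cos φ.
Along the parallel at 68.4°, map distances are exaggerated by k = sec 68.4° = 2.716.
True distance = 1870 / 2.716 = 1870 × cos 68.4° ≈ 688 km.

688 km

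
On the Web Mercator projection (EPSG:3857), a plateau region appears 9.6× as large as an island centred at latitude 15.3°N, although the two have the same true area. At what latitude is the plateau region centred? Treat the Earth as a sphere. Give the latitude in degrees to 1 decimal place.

71.9°

On Mercator, (apparent₁)/(apparent₂) = sec²φ₁ / sec²φ₂ when true areas are equal.
cos²φ₂ / cos²φ₁ = 9.6  ⇒  cos φ₁ = cos 15.3° / √9.6 = 0.9646/3.098 = 0.3113.
φ₁ = arccos(0.3113) ≈ 71.9°.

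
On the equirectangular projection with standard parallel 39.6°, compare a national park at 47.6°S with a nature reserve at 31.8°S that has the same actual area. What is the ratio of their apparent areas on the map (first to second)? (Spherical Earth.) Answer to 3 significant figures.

1.26

The equidistant cylindrical projection with φ₀ = 39.6° has h = 1 (meridians true) and k = cos φ₀ / cos φ along parallels.
Areal scale at 47.6°: h·k = 1.000 × 1.143 = 1.143.
Areal scale at 31.8°: h·k = 1.000 × 0.9066 = 0.9066.
Ratio = 1.143/0.9066 ≈ 1.26.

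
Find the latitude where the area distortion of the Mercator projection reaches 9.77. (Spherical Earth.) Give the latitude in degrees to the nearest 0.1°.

Mercator areal scale is sec²φ.
sec²φ = 9.77  ⇒  cos²φ = 0.1024  ⇒  cos φ = 0.3199.
φ = arccos(0.3199) ≈ 71.3°.

71.3°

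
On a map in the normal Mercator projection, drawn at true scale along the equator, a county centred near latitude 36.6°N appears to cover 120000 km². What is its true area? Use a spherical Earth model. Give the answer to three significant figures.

77300 km²

For Mercator, h = k = sec φ (a conformal cylindrical projection has a single point scale, 1/cos φ).
Areal scale = k² = sec²φ = 1/cos²(36.6°) = 1/0.8028² = 1.552.
True area = apparent / (areal scale) = 120000 / 1.552 ≈ 77300 km².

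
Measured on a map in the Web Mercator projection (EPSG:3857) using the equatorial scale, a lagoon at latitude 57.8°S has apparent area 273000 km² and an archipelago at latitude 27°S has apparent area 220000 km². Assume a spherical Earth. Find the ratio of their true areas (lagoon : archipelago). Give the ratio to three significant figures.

0.444

Mercator's areal exaggeration is sec²φ; hence true area = (apparent area) · cos²φ.
True area of lagoon: 273000 × cos²(57.8°) = 273000 × 0.2840 = 77520 km².
True area of archipelago: 220000 × cos²(27°) = 220000 × 0.7939 = 174700 km².
Ratio = 77520 / 174700 ≈ 0.444.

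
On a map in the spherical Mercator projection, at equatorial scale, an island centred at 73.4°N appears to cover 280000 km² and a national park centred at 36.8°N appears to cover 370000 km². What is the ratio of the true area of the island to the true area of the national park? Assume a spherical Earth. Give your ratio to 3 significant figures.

Mercator's areal exaggeration is sec²φ; hence true area = (apparent area) · cos²φ.
True area of island: 280000 × cos²(73.4°) = 280000 × 0.08162 = 22850 km².
True area of national park: 370000 × cos²(36.8°) = 370000 × 0.6412 = 237200 km².
Ratio = 22850 / 237200 ≈ 0.0963.

0.0963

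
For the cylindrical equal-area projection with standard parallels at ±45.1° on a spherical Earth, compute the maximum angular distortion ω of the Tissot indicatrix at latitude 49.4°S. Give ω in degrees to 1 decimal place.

9.3°

A cylindrical equal-area projection with standard parallel φ₀ has meridian scale h = cos φ / cos φ₀ and parallel scale k = cos φ₀ / cos φ (so areas are preserved, h·k = 1).
At 49.4°: h = 0.9219, k = 1.085; principal scales a = 1.085, b = 0.9219.
sin(ω/2) = (a − b)/(a + b) = 0.1627/2.007 = 0.08109, so ω = 2 arcsin(0.08109) ≈ 9.3°.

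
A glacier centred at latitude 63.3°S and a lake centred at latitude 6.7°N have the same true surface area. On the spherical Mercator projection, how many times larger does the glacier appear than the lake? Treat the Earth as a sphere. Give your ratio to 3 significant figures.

On Mercator, area is exaggerated by sec²φ = 1/cos²φ.
At 63.3°: sec²(63.3°) = 1/0.4493² = 4.953.
At 6.7°: sec²(6.7°) = 1/0.9932² = 1.014.
Ratio = 4.953/1.014 = cos²(6.7°)/cos²(63.3°) ≈ 4.89.

4.89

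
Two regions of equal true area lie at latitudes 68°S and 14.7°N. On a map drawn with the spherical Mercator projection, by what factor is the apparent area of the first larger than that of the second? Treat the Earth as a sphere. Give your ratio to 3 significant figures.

6.67

Mercator areal scale is sec²φ.
At 68°: sec²(68°) = 1/0.3746² = 7.126.
At 14.7°: sec²(14.7°) = 1/0.9673² = 1.069.
Ratio = 7.126/1.069 = cos²(14.7°)/cos²(68°) ≈ 6.67.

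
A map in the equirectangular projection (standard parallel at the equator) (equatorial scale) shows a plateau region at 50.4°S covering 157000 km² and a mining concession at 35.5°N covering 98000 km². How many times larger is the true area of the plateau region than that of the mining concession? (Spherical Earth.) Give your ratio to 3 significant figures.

1.25

Plate carrée has h = 1 and k = sec φ, giving areal scale sec φ; true area = (apparent area) · cos φ.
True area of plateau region: 157000 × cos(50.4°) = 157000 × 0.6374 = 100100 km².
True area of mining concession: 98000 × cos(35.5°) = 98000 × 0.8141 = 79780 km².
Ratio = 100100 / 79780 ≈ 1.25.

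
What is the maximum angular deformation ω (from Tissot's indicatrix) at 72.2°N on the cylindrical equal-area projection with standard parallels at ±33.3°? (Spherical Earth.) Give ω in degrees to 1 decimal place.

99.6°

A cylindrical equal-area projection with standard parallel φ₀ has meridian scale h = cos φ / cos φ₀ and parallel scale k = cos φ₀ / cos φ (so areas are preserved, h·k = 1).
At 72.2°: h = 0.3657, k = 2.734; principal scales a = 2.734, b = 0.3657.
sin(ω/2) = (a − b)/(a + b) = 2.368/3.100 = 0.7640, so ω = 2 arcsin(0.7640) ≈ 99.6°.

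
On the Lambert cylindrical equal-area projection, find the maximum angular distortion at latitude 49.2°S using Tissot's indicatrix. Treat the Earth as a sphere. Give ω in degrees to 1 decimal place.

The Lambert cylindrical equal-area projection is the cylindrical equal-area projection with its standard parallel at the equator (φ₀ = 0). A cylindrical equal-area projection with standard parallel φ₀ has meridian scale h = cos φ / cos φ₀ and parallel scale k = cos φ₀ / cos φ (so areas are preserved, h·k = 1).
At 49.2°: h = 0.6534, k = 1.530; principal scales a = 1.530, b = 0.6534.
sin(ω/2) = (a − b)/(a + b) = 0.8770/2.184 = 0.4016, so ω = 2 arcsin(0.4016) ≈ 47.4°.

47.4°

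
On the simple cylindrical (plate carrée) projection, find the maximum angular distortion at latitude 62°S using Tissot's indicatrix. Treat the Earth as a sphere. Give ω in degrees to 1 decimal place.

42.3°

For the equirectangular projection with φ₀ = 0 (plate carrée), h = 1 along meridians and k = sec φ along parallels.
At 62°: h = 1.000, k = 2.130; principal scales a = 2.130, b = 1.000.
sin(ω/2) = (a − b)/(a + b) = 1.130/3.130 = 0.3610, so ω = 2 arcsin(0.3610) ≈ 42.3°.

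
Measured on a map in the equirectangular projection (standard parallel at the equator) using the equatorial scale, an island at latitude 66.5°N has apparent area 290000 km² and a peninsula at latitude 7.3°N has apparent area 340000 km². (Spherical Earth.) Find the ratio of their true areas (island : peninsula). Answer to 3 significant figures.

0.343

On the plate carrée, areal scale = h·k = 1 × sec φ, so true area = apparent × cos φ.
True area of island: 290000 × cos(66.5°) = 290000 × 0.3987 = 115600 km².
True area of peninsula: 340000 × cos(7.3°) = 340000 × 0.9919 = 337200 km².
Ratio = 115600 / 337200 ≈ 0.343.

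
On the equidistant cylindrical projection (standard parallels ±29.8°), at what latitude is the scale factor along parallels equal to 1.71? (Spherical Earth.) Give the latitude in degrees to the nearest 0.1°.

59.5°

The equidistant cylindrical projection with φ₀ = 29.8° has h = 1 (meridians true) and k = cos φ₀ / cos φ along parallels.
k = cos φ₀ / cos φ = 1.71  ⇒  cos φ = cos 29.8° / 1.71 = 0.5075.
φ = arccos(0.5075) ≈ 59.5°.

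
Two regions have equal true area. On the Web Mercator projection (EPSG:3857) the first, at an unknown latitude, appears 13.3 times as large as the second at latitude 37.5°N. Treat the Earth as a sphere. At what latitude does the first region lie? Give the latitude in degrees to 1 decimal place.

For equal true areas on Mercator, apparent areas scale as sec²φ, so the ratio is cos²φ₂ / cos²φ₁.
cos²φ₂ / cos²φ₁ = 13.3  ⇒  cos φ₁ = cos 37.5° / √13.3 = 0.7934/3.647 = 0.2175.
φ₁ = arccos(0.2175) ≈ 77.4°.

77.4°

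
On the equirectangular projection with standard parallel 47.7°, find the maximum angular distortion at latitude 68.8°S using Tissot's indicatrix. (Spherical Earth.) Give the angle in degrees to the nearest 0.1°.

The equidistant cylindrical projection with φ₀ = 47.7° has h = 1 (meridians true) and k = cos φ₀ / cos φ along parallels.
At 68.8°: h = 1.000, k = 1.861; principal scales a = 1.861, b = 1.000.
sin(ω/2) = (a − b)/(a + b) = 0.8611/2.861 = 0.3010, so ω = 2 arcsin(0.3010) ≈ 35.0°.

35.0°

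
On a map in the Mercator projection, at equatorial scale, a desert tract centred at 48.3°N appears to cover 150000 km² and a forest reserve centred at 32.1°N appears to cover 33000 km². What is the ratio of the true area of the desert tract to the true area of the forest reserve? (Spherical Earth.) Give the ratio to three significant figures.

Since Mercator area scale is 1/cos²φ, the true area equals the apparent area multiplied by cos²φ.
True area of desert tract: 150000 × cos²(48.3°) = 150000 × 0.4425 = 66380 km².
True area of forest reserve: 33000 × cos²(32.1°) = 33000 × 0.7176 = 23680 km².
Ratio = 66380 / 23680 ≈ 2.80.

2.80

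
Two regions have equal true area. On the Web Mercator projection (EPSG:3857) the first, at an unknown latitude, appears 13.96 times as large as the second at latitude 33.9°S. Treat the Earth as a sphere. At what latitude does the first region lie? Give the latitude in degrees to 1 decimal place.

Mercator areal scale is sec²φ, so apparent-area ratio = sec²φ₁ / sec²φ₂ = cos²φ₂ / cos²φ₁.
cos²φ₂ / cos²φ₁ = 13.96  ⇒  cos φ₁ = cos 33.9° / √13.96 = 0.8300/3.736 = 0.2221.
φ₁ = arccos(0.2221) ≈ 77.2°.

77.2°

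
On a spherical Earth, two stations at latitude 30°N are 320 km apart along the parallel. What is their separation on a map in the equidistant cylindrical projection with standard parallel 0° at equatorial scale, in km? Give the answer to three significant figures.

In the plate carrée (x = Rλ, y = Rφ), meridians are true-scale (h = 1) and parallels are stretched by k = sec φ.
Along the parallel, k = sec 30° = 1/0.8660 = 1.155.
Map distance = 320 × 1.155 ≈ 370 km.

370 km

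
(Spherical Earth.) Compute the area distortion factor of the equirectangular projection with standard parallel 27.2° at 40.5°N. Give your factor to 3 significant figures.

1.17

The equidistant cylindrical projection with φ₀ = 27.2° has h = 1 (meridians true) and k = cos φ₀ / cos φ along parallels.
Areal scale = h·k = 1 × cos φ₀ / cos φ; at 40.5°, h = 1.000, k = 1.170, so h·k = 1.170.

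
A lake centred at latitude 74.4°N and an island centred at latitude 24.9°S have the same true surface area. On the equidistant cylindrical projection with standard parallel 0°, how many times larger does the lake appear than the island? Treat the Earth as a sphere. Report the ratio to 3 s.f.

For the equirectangular projection with φ₀ = 0 (plate carrée), h = 1 along meridians and k = sec φ along parallels.
Areal scale at 74.4°: h·k = 1.000 × 3.719 = 3.719.
Areal scale at 24.9°: h·k = 1.000 × 1.102 = 1.102.
Ratio = 3.719/1.102 ≈ 3.37.

3.37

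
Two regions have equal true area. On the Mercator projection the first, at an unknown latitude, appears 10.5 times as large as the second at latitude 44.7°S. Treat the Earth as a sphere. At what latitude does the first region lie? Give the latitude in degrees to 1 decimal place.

For equal true areas on Mercator, apparent areas scale as sec²φ, so the ratio is cos²φ₂ / cos²φ₁.
cos²φ₂ / cos²φ₁ = 10.5  ⇒  cos φ₁ = cos 44.7° / √10.5 = 0.7108/3.240 = 0.2194.
φ₁ = arccos(0.2194) ≈ 77.3°.

77.3°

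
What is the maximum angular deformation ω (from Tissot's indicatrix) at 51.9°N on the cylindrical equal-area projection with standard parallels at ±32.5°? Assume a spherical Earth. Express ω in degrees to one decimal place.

35.2°

Cylindrical equal-area (φ₀ = 32.5°): h = cos φ / cos 32.5° along meridians, k = cos 32.5° / cos φ along parallels; h·k = 1.
At 51.9°: h = 0.7316, k = 1.367; principal scales a = 1.367, b = 0.7316.
sin(ω/2) = (a − b)/(a + b) = 0.6352/2.098 = 0.3027, so ω = 2 arcsin(0.3027) ≈ 35.2°.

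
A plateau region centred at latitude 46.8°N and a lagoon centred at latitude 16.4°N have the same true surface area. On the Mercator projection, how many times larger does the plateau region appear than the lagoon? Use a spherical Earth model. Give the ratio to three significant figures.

Mercator areal scale is sec²φ.
At 46.8°: sec²(46.8°) = 1/0.6845² = 2.134.
At 16.4°: sec²(16.4°) = 1/0.9593² = 1.087.
Ratio = 2.134/1.087 = cos²(16.4°)/cos²(46.8°) ≈ 1.96.

1.96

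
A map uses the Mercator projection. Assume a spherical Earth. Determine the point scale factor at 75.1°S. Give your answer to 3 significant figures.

For Mercator, h = k = sec φ (a conformal cylindrical projection has a single point scale, 1/cos φ).
k = 1/cos 75.1° = 1/0.2571 = 3.889.

3.89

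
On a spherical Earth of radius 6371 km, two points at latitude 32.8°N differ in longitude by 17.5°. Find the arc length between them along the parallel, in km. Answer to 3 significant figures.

Arc length along a parallel = R cos φ · Δλ (with Δλ in radians).
= 6371 × cos 32.8° × (17.5° × π/180) = 6371 × 0.8406 × 0.3054 ≈ 1640 km.

1640 km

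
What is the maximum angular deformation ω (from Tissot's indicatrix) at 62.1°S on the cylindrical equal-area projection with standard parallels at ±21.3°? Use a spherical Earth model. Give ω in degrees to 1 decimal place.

For cylindrical equal-area with standard parallel φ₀, h = cos φ / cos φ₀ and k = cos φ₀ / cos φ, so h·k = 1.
At 62.1°: h = 0.5022, k = 1.991; principal scales a = 1.991, b = 0.5022.
sin(ω/2) = (a − b)/(a + b) = 1.489/2.493 = 0.5971, so ω = 2 arcsin(0.5971) ≈ 73.3°.

73.3°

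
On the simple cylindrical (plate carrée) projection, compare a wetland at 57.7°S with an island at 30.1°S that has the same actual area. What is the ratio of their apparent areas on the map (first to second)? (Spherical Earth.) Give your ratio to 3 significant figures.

In the plate carrée (x = Rλ, y = Rφ), meridians are true-scale (h = 1) and parallels are stretched by k = sec φ.
Areal scale at 57.7°: h·k = 1.000 × 1.871 = 1.871.
Areal scale at 30.1°: h·k = 1.000 × 1.156 = 1.156.
Ratio = 1.871/1.156 ≈ 1.62.

1.62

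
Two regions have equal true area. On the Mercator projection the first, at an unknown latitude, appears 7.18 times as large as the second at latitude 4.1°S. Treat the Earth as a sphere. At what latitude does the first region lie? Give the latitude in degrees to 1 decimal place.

For equal true areas on Mercator, apparent areas scale as sec²φ, so the ratio is cos²φ₂ / cos²φ₁.
cos²φ₂ / cos²φ₁ = 7.18  ⇒  cos φ₁ = cos 4.1° / √7.18 = 0.9974/2.680 = 0.3722.
φ₁ = arccos(0.3722) ≈ 68.1°.

68.1°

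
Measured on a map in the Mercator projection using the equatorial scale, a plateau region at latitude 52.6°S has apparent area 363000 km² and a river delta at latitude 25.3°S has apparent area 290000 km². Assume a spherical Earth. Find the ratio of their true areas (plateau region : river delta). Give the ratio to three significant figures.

0.565

Since Mercator area scale is 1/cos²φ, the true area equals the apparent area multiplied by cos²φ.
True area of plateau region: 363000 × cos²(52.6°) = 363000 × 0.3689 = 133900 km².
True area of river delta: 290000 × cos²(25.3°) = 290000 × 0.8174 = 237000 km².
Ratio = 133900 / 237000 ≈ 0.565.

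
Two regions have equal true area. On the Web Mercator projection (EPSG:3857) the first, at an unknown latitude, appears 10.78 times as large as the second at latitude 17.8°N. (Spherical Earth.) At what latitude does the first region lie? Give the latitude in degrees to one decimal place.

73.1°

For equal true areas on Mercator, apparent areas scale as sec²φ, so the ratio is cos²φ₂ / cos²φ₁.
cos²φ₂ / cos²φ₁ = 10.78  ⇒  cos φ₁ = cos 17.8° / √10.78 = 0.9521/3.283 = 0.2900.
φ₁ = arccos(0.2900) ≈ 73.1°.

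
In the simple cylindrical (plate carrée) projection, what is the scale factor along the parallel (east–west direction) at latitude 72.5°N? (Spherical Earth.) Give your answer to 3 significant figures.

3.33

In the plate carrée (x = Rλ, y = Rφ), meridians are true-scale (h = 1) and parallels are stretched by k = sec φ.
k = 1/cos 72.5° = 1/0.3007 = 3.326.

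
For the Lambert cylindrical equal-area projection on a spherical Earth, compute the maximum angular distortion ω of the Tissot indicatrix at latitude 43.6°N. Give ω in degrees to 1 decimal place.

The Lambert cylindrical equal-area projection is the cylindrical equal-area projection with its standard parallel at the equator (φ₀ = 0). A cylindrical equal-area projection with standard parallel φ₀ has meridian scale h = cos φ / cos φ₀ and parallel scale k = cos φ₀ / cos φ (so areas are preserved, h·k = 1).
At 43.6°: h = 0.7242, k = 1.381; principal scales a = 1.381, b = 0.7242.
sin(ω/2) = (a − b)/(a + b) = 0.6567/2.105 = 0.3120, so ω = 2 arcsin(0.3120) ≈ 36.4°.

36.4°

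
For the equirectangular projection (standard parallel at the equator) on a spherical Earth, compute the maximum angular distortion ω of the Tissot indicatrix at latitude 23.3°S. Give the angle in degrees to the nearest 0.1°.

4.9°

For the equirectangular projection with φ₀ = 0 (plate carrée), h = 1 along meridians and k = sec φ along parallels.
At 23.3°: h = 1.000, k = 1.089; principal scales a = 1.089, b = 1.000.
sin(ω/2) = (a − b)/(a + b) = 0.08880/2.089 = 0.04251, so ω = 2 arcsin(0.04251) ≈ 4.9°.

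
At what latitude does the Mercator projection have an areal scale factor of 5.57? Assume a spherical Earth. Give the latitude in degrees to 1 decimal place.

64.9°

Mercator areal scale is sec²φ.
sec²φ = 5.57  ⇒  cos²φ = 0.1795  ⇒  cos φ = 0.4237.
φ = arccos(0.4237) ≈ 64.9°.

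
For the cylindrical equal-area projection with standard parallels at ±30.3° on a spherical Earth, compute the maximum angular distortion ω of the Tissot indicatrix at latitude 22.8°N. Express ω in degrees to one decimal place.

For cylindrical equal-area with standard parallel φ₀, h = cos φ / cos φ₀ and k = cos φ₀ / cos φ, so h·k = 1.
At 22.8°: h = 1.068, k = 0.9366; principal scales a = 1.068, b = 0.9366.
sin(ω/2) = (a − b)/(a + b) = 0.1311/2.004 = 0.06543, so ω = 2 arcsin(0.06543) ≈ 7.5°.

7.5°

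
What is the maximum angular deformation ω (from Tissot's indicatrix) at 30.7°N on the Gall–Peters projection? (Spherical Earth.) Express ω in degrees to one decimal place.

Gall–Peters is a cylindrical equal-area projection with standard parallels at ±45°. A cylindrical equal-area projection with standard parallel φ₀ has meridian scale h = cos φ / cos φ₀ and parallel scale k = cos φ₀ / cos φ (so areas are preserved, h·k = 1).
At 30.7°: h = 1.216, k = 0.8224; principal scales a = 1.216, b = 0.8224.
sin(ω/2) = (a − b)/(a + b) = 0.3937/2.038 = 0.1931, so ω = 2 arcsin(0.1931) ≈ 22.3°.

22.3°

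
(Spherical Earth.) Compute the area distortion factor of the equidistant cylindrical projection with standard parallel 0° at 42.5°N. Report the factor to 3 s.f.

1.36

In the plate carrée (x = Rλ, y = Rφ), meridians are true-scale (h = 1) and parallels are stretched by k = sec φ.
Areal scale = h·k = 1 × sec φ; at 42.5°, h = 1.000, k = 1.356, so h·k = 1.356.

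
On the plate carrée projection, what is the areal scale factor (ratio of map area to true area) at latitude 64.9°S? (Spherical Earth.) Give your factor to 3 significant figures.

In the plate carrée (x = Rλ, y = Rφ), meridians are true-scale (h = 1) and parallels are stretched by k = sec φ.
Areal scale = h·k = 1 × sec φ; at 64.9°, h = 1.000, k = 2.357, so h·k = 2.357.

2.36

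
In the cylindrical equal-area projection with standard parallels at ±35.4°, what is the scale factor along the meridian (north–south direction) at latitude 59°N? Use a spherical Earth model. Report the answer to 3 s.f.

0.632

Cylindrical equal-area (φ₀ = 35.4°): h = cos φ / cos 35.4° along meridians, k = cos 35.4° / cos φ along parallels; h·k = 1.
h = cos 59° / cos 35.4° = 0.5150/0.8151 = 0.6318.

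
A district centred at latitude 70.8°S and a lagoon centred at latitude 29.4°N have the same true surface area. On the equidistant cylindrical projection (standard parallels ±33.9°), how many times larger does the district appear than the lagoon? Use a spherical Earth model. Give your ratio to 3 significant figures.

With standard parallel φ₀ = 33.9°, the equirectangular projection gives x = Rλ cos φ₀, y = Rφ, so h = 1 and k = cos 33.9° / cos φ.
Areal scale at 70.8°: h·k = 1.000 × 2.524 = 2.524.
Areal scale at 29.4°: h·k = 1.000 × 0.9527 = 0.9527.
Ratio = 2.524/0.9527 ≈ 2.65.

2.65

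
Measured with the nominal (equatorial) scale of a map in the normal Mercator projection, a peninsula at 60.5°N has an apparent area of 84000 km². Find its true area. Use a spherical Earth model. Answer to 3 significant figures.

The Mercator projection is conformal; its linear scale factor is the same in every direction and equals sec φ = 1/cos φ.
Areal scale = k² = sec²φ = 1/cos²(60.5°) = 1/0.4924² = 4.124.
True area = apparent / (areal scale) = 84000 / 4.124 ≈ 20400 km².

20400 km²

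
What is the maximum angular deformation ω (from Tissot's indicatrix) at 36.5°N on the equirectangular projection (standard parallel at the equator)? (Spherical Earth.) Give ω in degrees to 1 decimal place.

12.5°

Plate carrée maps x = Rλ, y = Rφ. The meridian scale is h = 1 and the parallel scale is k = 1/cos φ = sec φ.
At 36.5°: h = 1.000, k = 1.244; principal scales a = 1.244, b = 1.000.
sin(ω/2) = (a − b)/(a + b) = 0.2440/2.244 = 0.1087, so ω = 2 arcsin(0.1087) ≈ 12.5°.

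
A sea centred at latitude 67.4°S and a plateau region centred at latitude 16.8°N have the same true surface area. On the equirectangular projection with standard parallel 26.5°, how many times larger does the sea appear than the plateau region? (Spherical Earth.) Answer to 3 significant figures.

2.49

In the equirectangular projection with standard parallel φ₀ = 26.5° (x = Rλ cos φ₀, y = Rφ), meridians are true-scale (h = 1) and the parallel scale is k = cos φ₀ / cos φ.
Areal scale at 67.4°: h·k = 1.000 × 2.329 = 2.329.
Areal scale at 16.8°: h·k = 1.000 × 0.9348 = 0.9348.
Ratio = 2.329/0.9348 ≈ 2.49.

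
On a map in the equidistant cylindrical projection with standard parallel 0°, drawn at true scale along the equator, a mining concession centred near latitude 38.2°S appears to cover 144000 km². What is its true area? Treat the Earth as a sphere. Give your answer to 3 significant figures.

Plate carrée maps x = Rλ, y = Rφ. The meridian scale is h = 1 and the parallel scale is k = 1/cos φ = sec φ.
Areal scale = h·k = 1 × sec φ; at 38.2°, h = 1.000, k = 1.272, so h·k = 1.272.
True area = apparent / (areal scale) = 144000 / 1.272 ≈ 113000 km².

113000 km²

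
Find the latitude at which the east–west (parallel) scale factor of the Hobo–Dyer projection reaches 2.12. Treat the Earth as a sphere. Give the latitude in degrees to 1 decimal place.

The Hobo–Dyer projection is cylindrical equal-area with φ₀ = 37.5°. A cylindrical equal-area projection with standard parallel φ₀ has meridian scale h = cos φ / cos φ₀ and parallel scale k = cos φ₀ / cos φ (so areas are preserved, h·k = 1).
k = cos φ₀ / cos φ = 2.12  ⇒  cos φ = cos 37.5° / 2.12 = 0.3742.
φ = arccos(0.3742) ≈ 68.0°.

68.0°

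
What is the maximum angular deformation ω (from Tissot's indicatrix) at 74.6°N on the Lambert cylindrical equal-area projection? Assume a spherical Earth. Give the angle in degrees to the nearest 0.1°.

The Lambert cylindrical equal-area projection is the cylindrical equal-area projection with its standard parallel at the equator (φ₀ = 0). A cylindrical equal-area projection with standard parallel φ₀ has meridian scale h = cos φ / cos φ₀ and parallel scale k = cos φ₀ / cos φ (so areas are preserved, h·k = 1).
At 74.6°: h = 0.2656, k = 3.766; principal scales a = 3.766, b = 0.2656.
sin(ω/2) = (a − b)/(a + b) = 3.500/4.031 = 0.8683, so ω = 2 arcsin(0.8683) ≈ 120.5°.

120.5°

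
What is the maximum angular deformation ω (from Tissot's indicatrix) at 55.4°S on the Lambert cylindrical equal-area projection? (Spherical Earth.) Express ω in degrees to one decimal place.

The Lambert cylindrical equal-area projection is the cylindrical equal-area projection with its standard parallel at the equator (φ₀ = 0). For cylindrical equal-area with standard parallel φ₀, h = cos φ / cos φ₀ and k = cos φ₀ / cos φ, so h·k = 1.
At 55.4°: h = 0.5678, k = 1.761; principal scales a = 1.761, b = 0.5678.
sin(ω/2) = (a − b)/(a + b) = 1.193/2.329 = 0.5123, so ω = 2 arcsin(0.5123) ≈ 61.6°.

61.6°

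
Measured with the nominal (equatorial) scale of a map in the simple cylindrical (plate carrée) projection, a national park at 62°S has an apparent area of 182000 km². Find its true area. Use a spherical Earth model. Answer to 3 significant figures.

For the equirectangular projection with φ₀ = 0 (plate carrée), h = 1 along meridians and k = sec φ along parallels.
Areal scale = h·k = 1 × sec φ; at 62°, h = 1.000, k = 2.130, so h·k = 2.130.
True area = apparent / (areal scale) = 182000 / 2.130 ≈ 85400 km².

85400 km²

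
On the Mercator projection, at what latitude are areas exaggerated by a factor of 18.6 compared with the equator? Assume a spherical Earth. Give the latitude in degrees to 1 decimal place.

76.6°

Mercator areal scale is sec²φ.
sec²φ = 18.6  ⇒  cos²φ = 0.05376  ⇒  cos φ = 0.2319.
φ = arccos(0.2319) ≈ 76.6°.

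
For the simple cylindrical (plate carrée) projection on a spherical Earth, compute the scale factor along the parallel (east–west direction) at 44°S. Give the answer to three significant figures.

1.39

Plate carrée maps x = Rλ, y = Rφ. The meridian scale is h = 1 and the parallel scale is k = 1/cos φ = sec φ.
k = 1/cos 44° = 1/0.7193 = 1.390.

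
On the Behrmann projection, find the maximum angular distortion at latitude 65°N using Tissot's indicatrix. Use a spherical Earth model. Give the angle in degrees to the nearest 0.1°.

76.0°

The Behrmann projection is cylindrical equal-area with φ₀ = 30°. A cylindrical equal-area projection with standard parallel φ₀ has meridian scale h = cos φ / cos φ₀ and parallel scale k = cos φ₀ / cos φ (so areas are preserved, h·k = 1).
At 65°: h = 0.4880, k = 2.049; principal scales a = 2.049, b = 0.4880.
sin(ω/2) = (a − b)/(a + b) = 1.561/2.537 = 0.6153, so ω = 2 arcsin(0.6153) ≈ 76.0°.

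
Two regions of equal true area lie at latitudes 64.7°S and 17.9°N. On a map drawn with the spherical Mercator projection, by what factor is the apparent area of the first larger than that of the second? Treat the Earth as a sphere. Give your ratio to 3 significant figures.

4.96

Mercator areal scale is sec²φ.
At 64.7°: sec²(64.7°) = 1/0.4274² = 5.475.
At 17.9°: sec²(17.9°) = 1/0.9516² = 1.104.
Ratio = 5.475/1.104 = cos²(17.9°)/cos²(64.7°) ≈ 4.96.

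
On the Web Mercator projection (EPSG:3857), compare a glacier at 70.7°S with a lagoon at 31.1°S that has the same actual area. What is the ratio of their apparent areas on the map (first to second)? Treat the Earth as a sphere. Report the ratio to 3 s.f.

Mercator areal scale is sec²φ.
At 70.7°: sec²(70.7°) = 1/0.3305² = 9.154.
At 31.1°: sec²(31.1°) = 1/0.8563² = 1.364.
Ratio = 9.154/1.364 = cos²(31.1°)/cos²(70.7°) ≈ 6.71.

6.71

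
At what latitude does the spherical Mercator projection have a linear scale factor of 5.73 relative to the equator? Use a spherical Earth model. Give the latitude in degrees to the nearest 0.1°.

79.9°

Mercator scale is k = sec φ = 1/cos φ.
1/cos φ = 5.73  ⇒  cos φ = 0.1745  ⇒  φ = arccos(0.1745) ≈ 79.9°.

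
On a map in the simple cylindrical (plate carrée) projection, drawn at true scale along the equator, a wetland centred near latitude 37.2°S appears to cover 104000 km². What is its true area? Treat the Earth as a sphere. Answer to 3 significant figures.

For the equirectangular projection with φ₀ = 0 (plate carrée), h = 1 along meridians and k = sec φ along parallels.
Areal scale = h·k = 1 × sec φ; at 37.2°, h = 1.000, k = 1.255, so h·k = 1.255.
True area = apparent / (areal scale) = 104000 / 1.255 ≈ 82800 km².

82800 km²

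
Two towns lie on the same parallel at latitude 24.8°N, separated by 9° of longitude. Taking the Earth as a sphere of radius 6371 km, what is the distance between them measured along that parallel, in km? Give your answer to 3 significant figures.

Arc length along a parallel = R cos φ · Δλ (with Δλ in radians).
= 6371 × cos 24.8° × (9° × π/180) = 6371 × 0.9078 × 0.1571 ≈ 908 km.

908 km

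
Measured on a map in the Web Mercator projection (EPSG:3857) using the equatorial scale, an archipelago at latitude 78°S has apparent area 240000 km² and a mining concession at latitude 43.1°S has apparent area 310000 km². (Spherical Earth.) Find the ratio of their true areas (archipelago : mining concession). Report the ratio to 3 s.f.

Since Mercator area scale is 1/cos²φ, the true area equals the apparent area multiplied by cos²φ.
True area of archipelago: 240000 × cos²(78°) = 240000 × 0.04323 = 10370 km².
True area of mining concession: 310000 × cos²(43.1°) = 310000 × 0.5331 = 165300 km².
Ratio = 10370 / 165300 ≈ 0.0628.

0.0628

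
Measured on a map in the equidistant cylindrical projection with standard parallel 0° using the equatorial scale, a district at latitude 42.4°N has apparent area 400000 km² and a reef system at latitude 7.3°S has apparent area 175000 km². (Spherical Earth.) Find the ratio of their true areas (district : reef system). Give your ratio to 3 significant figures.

1.70

Plate carrée has h = 1 and k = sec φ, giving areal scale sec φ; true area = (apparent area) · cos φ.
True area of district: 400000 × cos(42.4°) = 400000 × 0.7385 = 295400 km².
True area of reef system: 175000 × cos(7.3°) = 175000 × 0.9919 = 173600 km².
Ratio = 295400 / 173600 ≈ 1.70.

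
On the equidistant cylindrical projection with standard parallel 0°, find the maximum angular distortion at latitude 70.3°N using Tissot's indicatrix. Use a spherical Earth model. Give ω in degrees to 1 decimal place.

59.4°

In the plate carrée (x = Rλ, y = Rφ), meridians are true-scale (h = 1) and parallels are stretched by k = sec φ.
At 70.3°: h = 1.000, k = 2.967; principal scales a = 2.967, b = 1.000.
sin(ω/2) = (a − b)/(a + b) = 1.967/3.967 = 0.4958, so ω = 2 arcsin(0.4958) ≈ 59.4°.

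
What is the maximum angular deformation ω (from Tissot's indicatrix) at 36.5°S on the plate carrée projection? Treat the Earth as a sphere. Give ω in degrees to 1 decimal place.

For the equirectangular projection with φ₀ = 0 (plate carrée), h = 1 along meridians and k = sec φ along parallels.
At 36.5°: h = 1.000, k = 1.244; principal scales a = 1.244, b = 1.000.
sin(ω/2) = (a − b)/(a + b) = 0.2440/2.244 = 0.1087, so ω = 2 arcsin(0.1087) ≈ 12.5°.

12.5°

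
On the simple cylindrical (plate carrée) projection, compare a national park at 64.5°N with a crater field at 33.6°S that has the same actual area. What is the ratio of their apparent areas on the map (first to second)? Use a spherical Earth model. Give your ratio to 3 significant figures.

In the plate carrée (x = Rλ, y = Rφ), meridians are true-scale (h = 1) and parallels are stretched by k = sec φ.
Areal scale at 64.5°: h·k = 1.000 × 2.323 = 2.323.
Areal scale at 33.6°: h·k = 1.000 × 1.201 = 1.201.
Ratio = 2.323/1.201 ≈ 1.93.

1.93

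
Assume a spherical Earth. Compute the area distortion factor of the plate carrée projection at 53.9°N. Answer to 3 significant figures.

1.70

In the plate carrée (x = Rλ, y = Rφ), meridians are true-scale (h = 1) and parallels are stretched by k = sec φ.
Areal scale = h·k = 1 × sec φ; at 53.9°, h = 1.000, k = 1.697, so h·k = 1.697.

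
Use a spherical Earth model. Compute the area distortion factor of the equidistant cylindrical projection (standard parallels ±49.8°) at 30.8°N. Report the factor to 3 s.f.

With standard parallel φ₀ = 49.8°, the equirectangular projection gives x = Rλ cos φ₀, y = Rφ, so h = 1 and k = cos 49.8° / cos φ.
Areal scale = h·k = 1 × cos φ₀ / cos φ; at 30.8°, h = 1.000, k = 0.7514, so h·k = 0.7514.

0.751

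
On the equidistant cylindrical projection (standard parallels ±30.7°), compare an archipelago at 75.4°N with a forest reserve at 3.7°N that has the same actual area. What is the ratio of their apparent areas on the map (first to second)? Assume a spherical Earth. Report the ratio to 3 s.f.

The equidistant cylindrical projection with φ₀ = 30.7° has h = 1 (meridians true) and k = cos φ₀ / cos φ along parallels.
Areal scale at 75.4°: h·k = 1.000 × 3.411 = 3.411.
Areal scale at 3.7°: h·k = 1.000 × 0.8616 = 0.8616.
Ratio = 3.411/0.8616 ≈ 3.96.

3.96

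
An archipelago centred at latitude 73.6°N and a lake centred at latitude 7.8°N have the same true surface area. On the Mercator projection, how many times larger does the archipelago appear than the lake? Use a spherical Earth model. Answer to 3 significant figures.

12.3

Mercator areal scale is sec²φ.
At 73.6°: sec²(73.6°) = 1/0.2823² = 12.54.
At 7.8°: sec²(7.8°) = 1/0.9907² = 1.019.
Ratio = 12.54/1.019 = cos²(7.8°)/cos²(73.6°) ≈ 12.3.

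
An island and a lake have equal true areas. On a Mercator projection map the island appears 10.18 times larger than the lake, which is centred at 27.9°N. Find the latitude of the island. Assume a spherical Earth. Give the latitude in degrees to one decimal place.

73.9°

For equal true areas on Mercator, apparent areas scale as sec²φ, so the ratio is cos²φ₂ / cos²φ₁.
cos²φ₂ / cos²φ₁ = 10.18  ⇒  cos φ₁ = cos 27.9° / √10.18 = 0.8838/3.191 = 0.2770.
φ₁ = arccos(0.2770) ≈ 73.9°.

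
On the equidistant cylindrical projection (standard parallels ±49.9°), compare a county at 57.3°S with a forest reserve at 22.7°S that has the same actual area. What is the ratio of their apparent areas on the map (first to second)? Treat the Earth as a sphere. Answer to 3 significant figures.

With standard parallel φ₀ = 49.9°, the equirectangular projection gives x = Rλ cos φ₀, y = Rφ, so h = 1 and k = cos 49.9° / cos φ.
Areal scale at 57.3°: h·k = 1.000 × 1.192 = 1.192.
Areal scale at 22.7°: h·k = 1.000 × 0.6982 = 0.6982.
Ratio = 1.192/0.6982 ≈ 1.71.

1.71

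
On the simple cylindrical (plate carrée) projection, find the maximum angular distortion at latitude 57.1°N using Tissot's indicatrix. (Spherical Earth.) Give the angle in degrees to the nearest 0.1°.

34.4°

Plate carrée maps x = Rλ, y = Rφ. The meridian scale is h = 1 and the parallel scale is k = 1/cos φ = sec φ.
At 57.1°: h = 1.000, k = 1.841; principal scales a = 1.841, b = 1.000.
sin(ω/2) = (a − b)/(a + b) = 0.8410/2.841 = 0.2960, so ω = 2 arcsin(0.2960) ≈ 34.4°.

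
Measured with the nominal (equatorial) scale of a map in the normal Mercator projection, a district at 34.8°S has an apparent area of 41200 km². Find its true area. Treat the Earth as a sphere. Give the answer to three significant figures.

For Mercator, h = k = sec φ (a conformal cylindrical projection has a single point scale, 1/cos φ).
Areal scale = k² = sec²φ = 1/cos²(34.8°) = 1/0.8211² = 1.483.
True area = apparent / (areal scale) = 41200 / 1.483 ≈ 27800 km².

27800 km²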